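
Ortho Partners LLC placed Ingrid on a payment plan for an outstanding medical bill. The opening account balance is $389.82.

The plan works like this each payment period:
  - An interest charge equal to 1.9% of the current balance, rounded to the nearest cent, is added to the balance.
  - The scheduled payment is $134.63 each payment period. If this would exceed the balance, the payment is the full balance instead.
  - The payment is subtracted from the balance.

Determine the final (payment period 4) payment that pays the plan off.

$0.88

# | Opening | Interest | Payment | End bal
1 | $389.82 | $7.41 | $134.63 | $262.60
2 | $262.60 | $4.99 | $134.63 | $132.96
3 | $132.96 | $2.53 | $134.63 | $0.86
4 | $0.86 | $0.02 | $0.88 | $0.00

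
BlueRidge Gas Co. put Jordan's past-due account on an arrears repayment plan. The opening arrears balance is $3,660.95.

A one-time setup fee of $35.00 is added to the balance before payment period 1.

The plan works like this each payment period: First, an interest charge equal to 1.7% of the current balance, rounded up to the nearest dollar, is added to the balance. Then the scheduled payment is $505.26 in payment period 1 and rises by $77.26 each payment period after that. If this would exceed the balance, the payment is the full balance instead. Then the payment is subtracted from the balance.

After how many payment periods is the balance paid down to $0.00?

Payment period 1: $3,695.95 +$63.00 interest = $3,758.95; pay $505.26 → $3,253.69
Payment period 2: $3,253.69 +$56.00 interest = $3,309.69; pay $582.52 → $2,727.17
Payment period 3: $2,727.17 +$47.00 interest = $2,774.17; pay $659.78 → $2,114.39
Payment period 4: $2,114.39 +$36.00 interest = $2,150.39; pay $737.04 → $1,413.35
Payment period 5: $1,413.35 +$25.00 interest = $1,438.35; pay $814.30 → $624.05
Payment period 6: $624.05 +$11.00 interest = $635.05; pay $635.05 → $0.00
Balance reaches $0.00 in payment period 6.

6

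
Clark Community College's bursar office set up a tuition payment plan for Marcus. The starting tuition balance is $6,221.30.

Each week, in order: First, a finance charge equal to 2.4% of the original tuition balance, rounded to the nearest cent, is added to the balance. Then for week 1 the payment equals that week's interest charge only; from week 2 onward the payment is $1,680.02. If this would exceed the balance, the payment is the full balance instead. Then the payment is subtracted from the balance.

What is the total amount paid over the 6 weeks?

Week 1: opening $6,221.30; interest $149.31 → $6,370.61; payment $149.31; balance $6,221.30
Week 2: opening $6,221.30; interest $149.31 → $6,370.61; payment $1,680.02; balance $4,690.59
Week 3: opening $4,690.59; interest $149.31 → $4,839.90; payment $1,680.02; balance $3,159.88
Week 4: opening $3,159.88; interest $149.31 → $3,309.19; payment $1,680.02; balance $1,629.17
Week 5: opening $1,629.17; interest $149.31 → $1,778.48; payment $1,680.02; balance $98.46
Week 6: opening $98.46; interest $149.31 → $247.77; payment $247.77; balance $0.00
Total paid: $7,117.16

$7,117.16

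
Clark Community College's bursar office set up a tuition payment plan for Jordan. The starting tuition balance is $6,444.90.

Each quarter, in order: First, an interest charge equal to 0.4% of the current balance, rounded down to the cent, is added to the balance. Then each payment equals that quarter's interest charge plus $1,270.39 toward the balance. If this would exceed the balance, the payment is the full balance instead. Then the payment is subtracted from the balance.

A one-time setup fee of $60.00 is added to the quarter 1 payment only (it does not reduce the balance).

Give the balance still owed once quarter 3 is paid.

$2,633.73

Quarter 1: opening $6,444.90; interest $25.77 → $6,470.67; payment $1,296.16 (+ $60.00 fee); balance $5,174.51
Quarter 2: opening $5,174.51; interest $20.69 → $5,195.20; payment $1,291.08; balance $3,904.12
Quarter 3: opening $3,904.12; interest $15.61 → $3,919.73; payment $1,286.00; balance $2,633.73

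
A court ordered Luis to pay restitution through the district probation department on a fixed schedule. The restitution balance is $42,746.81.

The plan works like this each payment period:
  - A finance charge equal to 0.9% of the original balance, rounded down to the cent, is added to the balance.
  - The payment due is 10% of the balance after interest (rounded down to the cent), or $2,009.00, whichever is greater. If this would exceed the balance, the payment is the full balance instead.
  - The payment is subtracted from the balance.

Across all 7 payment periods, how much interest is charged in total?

# | Opening | Interest | Payment | End bal
1 | $42,746.81 | $384.72 | $4,313.15 | $38,818.38
2 | $38,818.38 | $384.72 | $3,920.31 | $35,282.79
3 | $35,282.79 | $384.72 | $3,566.75 | $32,100.76
4 | $32,100.76 | $384.72 | $3,248.54 | $29,236.94
5 | $29,236.94 | $384.72 | $2,962.16 | $26,659.50
6 | $26,659.50 | $384.72 | $2,704.42 | $24,339.80
7 | $24,339.80 | $384.72 | $2,472.45 | $22,252.07
Total interest: $384.72 + $384.72 + $384.72 + $384.72 + $384.72 + $384.72 + $384.72 = $2,693.04

$2,693.04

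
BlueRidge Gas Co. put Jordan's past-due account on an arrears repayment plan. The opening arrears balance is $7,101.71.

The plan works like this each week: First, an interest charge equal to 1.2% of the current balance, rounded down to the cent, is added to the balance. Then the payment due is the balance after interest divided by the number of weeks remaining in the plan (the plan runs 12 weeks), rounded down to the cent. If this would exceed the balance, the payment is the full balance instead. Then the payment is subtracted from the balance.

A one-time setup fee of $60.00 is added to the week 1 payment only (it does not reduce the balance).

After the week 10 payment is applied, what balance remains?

$1,333.58

# | Opening | Interest | Payment | Fee | End bal
1 | $7,101.71 | $85.22 | $598.91 | $60.00 | $6,588.02
2 | $6,588.02 | $79.05 | $606.09 | — | $6,060.98
3 | $6,060.98 | $72.73 | $613.37 | — | $5,520.34
4 | $5,520.34 | $66.24 | $620.73 | — | $4,965.85
5 | $4,965.85 | $59.59 | $628.18 | — | $4,397.26
6 | $4,397.26 | $52.76 | $635.71 | — | $3,814.31
7 | $3,814.31 | $45.77 | $643.34 | — | $3,216.74
8 | $3,216.74 | $38.60 | $651.06 | — | $2,604.28
9 | $2,604.28 | $31.25 | $658.88 | — | $1,976.65
10 | $1,976.65 | $23.71 | $666.78 | — | $1,333.58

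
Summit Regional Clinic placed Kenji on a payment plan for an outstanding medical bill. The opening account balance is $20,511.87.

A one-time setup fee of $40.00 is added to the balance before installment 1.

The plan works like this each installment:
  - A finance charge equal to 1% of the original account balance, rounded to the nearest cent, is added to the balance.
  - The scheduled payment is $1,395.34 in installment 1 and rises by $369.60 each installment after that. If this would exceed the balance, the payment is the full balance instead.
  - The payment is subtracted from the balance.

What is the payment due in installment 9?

Installment 1: $20,551.87 +$205.12 interest = $20,756.99; pay $1,395.34 → $19,361.65
Installment 2: $19,361.65 +$205.12 interest = $19,566.77; pay $1,764.94 → $17,801.83
Installment 3: $17,801.83 +$205.12 interest = $18,006.95; pay $2,134.54 → $15,872.41
Installment 4: $15,872.41 +$205.12 interest = $16,077.53; pay $2,504.14 → $13,573.39
Installment 5: $13,573.39 +$205.12 interest = $13,778.51; pay $2,873.74 → $10,904.77
Installment 6: $10,904.77 +$205.12 interest = $11,109.89; pay $3,243.34 → $7,866.55
Installment 7: $7,866.55 +$205.12 interest = $8,071.67; pay $3,612.94 → $4,458.73
Installment 8: $4,458.73 +$205.12 interest = $4,663.85; pay $3,982.54 → $681.31
Installment 9: $681.31 +$205.12 interest = $886.43; pay $886.43 → $0.00

$886.43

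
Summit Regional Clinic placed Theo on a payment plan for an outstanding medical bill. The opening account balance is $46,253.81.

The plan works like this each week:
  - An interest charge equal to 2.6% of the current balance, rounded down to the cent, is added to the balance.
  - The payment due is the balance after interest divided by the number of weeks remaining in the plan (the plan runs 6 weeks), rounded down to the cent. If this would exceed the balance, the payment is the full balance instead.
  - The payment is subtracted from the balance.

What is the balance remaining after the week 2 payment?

$32,460.18

Week 1: $46,253.81 +$1,202.59 interest = $47,456.40; pay $7,909.40 → $39,547.00
Week 2: $39,547.00 +$1,028.22 interest = $40,575.22; pay $8,115.04 → $32,460.18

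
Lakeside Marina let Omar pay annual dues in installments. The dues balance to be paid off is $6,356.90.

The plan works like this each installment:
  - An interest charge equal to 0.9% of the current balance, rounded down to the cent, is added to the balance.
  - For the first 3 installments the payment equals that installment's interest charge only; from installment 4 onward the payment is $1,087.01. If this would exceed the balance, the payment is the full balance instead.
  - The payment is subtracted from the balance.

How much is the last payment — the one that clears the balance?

# | Opening | Interest | Payment | End bal
1 | $6,356.90 | $57.21 | $57.21 | $6,356.90
2 | $6,356.90 | $57.21 | $57.21 | $6,356.90
3 | $6,356.90 | $57.21 | $57.21 | $6,356.90
4 | $6,356.90 | $57.21 | $1,087.01 | $5,327.10
5 | $5,327.10 | $47.94 | $1,087.01 | $4,288.03
6 | $4,288.03 | $38.59 | $1,087.01 | $3,239.61
7 | $3,239.61 | $29.15 | $1,087.01 | $2,181.75
8 | $2,181.75 | $19.63 | $1,087.01 | $1,114.37
9 | $1,114.37 | $10.02 | $1,087.01 | $37.38
10 | $37.38 | $0.33 | $37.71 | $0.00

$37.71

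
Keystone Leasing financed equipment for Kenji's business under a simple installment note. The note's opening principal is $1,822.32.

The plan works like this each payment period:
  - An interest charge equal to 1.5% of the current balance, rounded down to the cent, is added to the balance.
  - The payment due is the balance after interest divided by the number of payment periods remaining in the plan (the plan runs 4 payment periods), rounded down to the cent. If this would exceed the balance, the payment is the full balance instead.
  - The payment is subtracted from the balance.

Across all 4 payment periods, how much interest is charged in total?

Payment period 1: $1,822.32 +$27.33 interest = $1,849.65; pay $462.41 → $1,387.24
Payment period 2: $1,387.24 +$20.80 interest = $1,408.04; pay $469.34 → $938.70
Payment period 3: $938.70 +$14.08 interest = $952.78; pay $476.39 → $476.39
Payment period 4: $476.39 +$7.14 interest = $483.53; pay $483.53 → $0.00
Total interest: $27.33 + $20.80 + $14.08 + $7.14 = $69.35

$69.35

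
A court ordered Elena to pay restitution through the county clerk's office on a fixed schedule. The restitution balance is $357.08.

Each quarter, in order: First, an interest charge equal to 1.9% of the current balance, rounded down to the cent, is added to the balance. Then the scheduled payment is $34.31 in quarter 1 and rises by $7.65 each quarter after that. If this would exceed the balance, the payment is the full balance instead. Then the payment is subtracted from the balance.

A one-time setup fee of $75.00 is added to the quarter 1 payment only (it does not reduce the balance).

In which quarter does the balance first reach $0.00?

7

Quarter 1: $357.08 +$6.78 interest = $363.86; pay $34.31 (+ $75.00 fee) → $329.55
Quarter 2: $329.55 +$6.26 interest = $335.81; pay $41.96 → $293.85
Quarter 3: $293.85 +$5.58 interest = $299.43; pay $49.61 → $249.82
Quarter 4: $249.82 +$4.74 interest = $254.56; pay $57.26 → $197.30
Quarter 5: $197.30 +$3.74 interest = $201.04; pay $64.91 → $136.13
Quarter 6: $136.13 +$2.58 interest = $138.71; pay $72.56 → $66.15
Quarter 7: $66.15 +$1.25 interest = $67.40; pay $67.40 → $0.00
Balance reaches $0.00 in quarter 7.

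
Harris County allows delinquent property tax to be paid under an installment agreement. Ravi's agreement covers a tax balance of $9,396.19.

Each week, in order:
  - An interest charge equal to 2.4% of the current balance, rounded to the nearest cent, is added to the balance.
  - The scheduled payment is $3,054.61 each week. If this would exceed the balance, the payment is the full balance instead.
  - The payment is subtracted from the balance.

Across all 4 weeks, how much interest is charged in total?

# | Opening | Interest | Payment | End bal
1 | $9,396.19 | $225.51 | $3,054.61 | $6,567.09
2 | $6,567.09 | $157.61 | $3,054.61 | $3,670.09
3 | $3,670.09 | $88.08 | $3,054.61 | $703.56
4 | $703.56 | $16.89 | $720.45 | $0.00
Total interest: $225.51 + $157.61 + $88.08 + $16.89 = $488.09

$488.09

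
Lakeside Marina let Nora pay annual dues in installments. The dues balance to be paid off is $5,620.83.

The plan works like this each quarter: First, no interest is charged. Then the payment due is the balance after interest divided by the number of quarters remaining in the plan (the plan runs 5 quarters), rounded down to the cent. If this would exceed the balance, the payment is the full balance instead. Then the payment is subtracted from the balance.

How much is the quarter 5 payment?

$1,124.17

Quarter 1: opening $5,620.83; payment $1,124.16; balance $4,496.67
Quarter 2: opening $4,496.67; payment $1,124.16; balance $3,372.51
Quarter 3: opening $3,372.51; payment $1,124.17; balance $2,248.34
Quarter 4: opening $2,248.34; payment $1,124.17; balance $1,124.17
Quarter 5: opening $1,124.17; payment $1,124.17; balance $0.00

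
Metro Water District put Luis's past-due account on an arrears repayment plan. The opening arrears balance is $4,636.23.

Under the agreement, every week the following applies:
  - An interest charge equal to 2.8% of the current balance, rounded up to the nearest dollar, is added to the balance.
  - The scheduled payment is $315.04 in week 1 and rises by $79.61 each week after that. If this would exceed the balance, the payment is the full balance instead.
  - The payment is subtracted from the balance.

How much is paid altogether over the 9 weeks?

$5,415.23

Week 1: opening $4,636.23; interest $130.00 → $4,766.23; payment $315.04; balance $4,451.19
Week 2: opening $4,451.19; interest $125.00 → $4,576.19; payment $394.65; balance $4,181.54
Week 3: opening $4,181.54; interest $118.00 → $4,299.54; payment $474.26; balance $3,825.28
Week 4: opening $3,825.28; interest $108.00 → $3,933.28; payment $553.87; balance $3,379.41
Week 5: opening $3,379.41; interest $95.00 → $3,474.41; payment $633.48; balance $2,840.93
Week 6: opening $2,840.93; interest $80.00 → $2,920.93; payment $713.09; balance $2,207.84
Week 7: opening $2,207.84; interest $62.00 → $2,269.84; payment $792.70; balance $1,477.14
Week 8: opening $1,477.14; interest $42.00 → $1,519.14; payment $872.31; balance $646.83
Week 9: opening $646.83; interest $19.00 → $665.83; payment $665.83; balance $0.00
Total paid: $5,415.23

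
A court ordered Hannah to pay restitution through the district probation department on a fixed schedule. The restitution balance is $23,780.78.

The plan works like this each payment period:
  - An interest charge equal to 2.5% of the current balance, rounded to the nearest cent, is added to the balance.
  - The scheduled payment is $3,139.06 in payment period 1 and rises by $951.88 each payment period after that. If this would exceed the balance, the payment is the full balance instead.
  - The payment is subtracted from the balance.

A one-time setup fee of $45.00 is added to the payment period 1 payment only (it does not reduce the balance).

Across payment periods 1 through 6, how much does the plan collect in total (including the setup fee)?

$25,921.34

Payment period 1: $23,780.78 +$594.52 interest = $24,375.30; pay $3,139.06 (+ $45.00 fee) → $21,236.24
Payment period 2: $21,236.24 +$530.91 interest = $21,767.15; pay $4,090.94 → $17,676.21
Payment period 3: $17,676.21 +$441.91 interest = $18,118.12; pay $5,042.82 → $13,075.30
Payment period 4: $13,075.30 +$326.88 interest = $13,402.18; pay $5,994.70 → $7,407.48
Payment period 5: $7,407.48 +$185.19 interest = $7,592.67; pay $6,946.58 → $646.09
Payment period 6: $646.09 +$16.15 interest = $662.24; pay $662.24 → $0.00
Total paid: $25,921.34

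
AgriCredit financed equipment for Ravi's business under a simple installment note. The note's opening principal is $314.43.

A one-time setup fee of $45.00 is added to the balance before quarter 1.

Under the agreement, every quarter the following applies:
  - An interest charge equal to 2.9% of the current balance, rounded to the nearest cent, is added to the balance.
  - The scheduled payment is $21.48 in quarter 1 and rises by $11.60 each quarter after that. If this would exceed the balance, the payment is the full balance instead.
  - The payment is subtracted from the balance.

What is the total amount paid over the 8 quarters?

Quarter 1: opening $359.43; interest $10.42 → $369.85; payment $21.48; balance $348.37
Quarter 2: opening $348.37; interest $10.10 → $358.47; payment $33.08; balance $325.39
Quarter 3: opening $325.39; interest $9.44 → $334.83; payment $44.68; balance $290.15
Quarter 4: opening $290.15; interest $8.41 → $298.56; payment $56.28; balance $242.28
Quarter 5: opening $242.28; interest $7.03 → $249.31; payment $67.88; balance $181.43
Quarter 6: opening $181.43; interest $5.26 → $186.69; payment $79.48; balance $107.21
Quarter 7: opening $107.21; interest $3.11 → $110.32; payment $91.08; balance $19.24
Quarter 8: opening $19.24; interest $0.56 → $19.80; payment $19.80; balance $0.00
Total paid: $413.76

$413.76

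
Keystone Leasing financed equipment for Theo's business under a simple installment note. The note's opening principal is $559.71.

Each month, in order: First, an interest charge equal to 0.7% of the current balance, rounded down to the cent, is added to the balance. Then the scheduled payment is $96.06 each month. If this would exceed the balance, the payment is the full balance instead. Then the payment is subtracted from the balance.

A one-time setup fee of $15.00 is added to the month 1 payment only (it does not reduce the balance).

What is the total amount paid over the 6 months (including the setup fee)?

Month 1: $559.71 +$3.91 interest = $563.62; pay $96.06 (+ $15.00 fee) → $467.56
Month 2: $467.56 +$3.27 interest = $470.83; pay $96.06 → $374.77
Month 3: $374.77 +$2.62 interest = $377.39; pay $96.06 → $281.33
Month 4: $281.33 +$1.96 interest = $283.29; pay $96.06 → $187.23
Month 5: $187.23 +$1.31 interest = $188.54; pay $96.06 → $92.48
Month 6: $92.48 +$0.64 interest = $93.12; pay $93.12 → $0.00
Total paid: $588.42

$588.42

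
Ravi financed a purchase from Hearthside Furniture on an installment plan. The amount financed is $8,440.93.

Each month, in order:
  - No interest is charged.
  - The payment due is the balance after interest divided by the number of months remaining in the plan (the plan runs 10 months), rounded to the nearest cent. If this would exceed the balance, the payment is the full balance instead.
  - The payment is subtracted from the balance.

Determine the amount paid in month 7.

$844.10

Month 1: opening $8,440.93; payment $844.09; balance $7,596.84
Month 2: opening $7,596.84; payment $844.09; balance $6,752.75
Month 3: opening $6,752.75; payment $844.09; balance $5,908.66
Month 4: opening $5,908.66; payment $844.09; balance $5,064.57
Month 5: opening $5,064.57; payment $844.10; balance $4,220.47
Month 6: opening $4,220.47; payment $844.09; balance $3,376.38
Month 7: opening $3,376.38; payment $844.10; balance $2,532.28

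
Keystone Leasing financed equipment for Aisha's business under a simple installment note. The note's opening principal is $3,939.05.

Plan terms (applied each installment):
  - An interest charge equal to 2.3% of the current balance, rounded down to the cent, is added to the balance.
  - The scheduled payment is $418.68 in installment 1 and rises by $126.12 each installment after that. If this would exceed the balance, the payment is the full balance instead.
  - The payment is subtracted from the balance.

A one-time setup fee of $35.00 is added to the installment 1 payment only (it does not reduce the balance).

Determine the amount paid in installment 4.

Installment 1: $3,939.05 +$90.59 interest = $4,029.64; pay $418.68 (+ $35.00 fee) → $3,610.96
Installment 2: $3,610.96 +$83.05 interest = $3,694.01; pay $544.80 → $3,149.21
Installment 3: $3,149.21 +$72.43 interest = $3,221.64; pay $670.92 → $2,550.72
Installment 4: $2,550.72 +$58.66 interest = $2,609.38; pay $797.04 → $1,812.34

$797.04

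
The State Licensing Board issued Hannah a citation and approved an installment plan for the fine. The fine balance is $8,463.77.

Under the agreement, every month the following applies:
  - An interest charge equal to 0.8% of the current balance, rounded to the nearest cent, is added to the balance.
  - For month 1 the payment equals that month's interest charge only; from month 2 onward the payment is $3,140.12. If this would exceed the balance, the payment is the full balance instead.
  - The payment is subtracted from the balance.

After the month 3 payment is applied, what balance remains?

Month 1: $8,463.77 +$67.71 interest = $8,531.48; pay $67.71 → $8,463.77
Month 2: $8,463.77 +$67.71 interest = $8,531.48; pay $3,140.12 → $5,391.36
Month 3: $5,391.36 +$43.13 interest = $5,434.49; pay $3,140.12 → $2,294.37

$2,294.37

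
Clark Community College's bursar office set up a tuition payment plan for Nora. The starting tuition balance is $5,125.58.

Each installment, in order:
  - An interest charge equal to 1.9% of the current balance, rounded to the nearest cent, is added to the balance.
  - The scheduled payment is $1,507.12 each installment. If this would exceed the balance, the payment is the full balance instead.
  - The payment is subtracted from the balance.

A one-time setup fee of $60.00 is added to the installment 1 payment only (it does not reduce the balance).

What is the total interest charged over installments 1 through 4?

# | Opening | Interest | Payment | Fee | End bal
1 | $5,125.58 | $97.39 | $1,507.12 | $60.00 | $3,715.85
2 | $3,715.85 | $70.60 | $1,507.12 | — | $2,279.33
3 | $2,279.33 | $43.31 | $1,507.12 | — | $815.52
4 | $815.52 | $15.49 | $831.01 | — | $0.00
Total interest: $97.39 + $70.60 + $43.31 + $15.49 = $226.79

$226.79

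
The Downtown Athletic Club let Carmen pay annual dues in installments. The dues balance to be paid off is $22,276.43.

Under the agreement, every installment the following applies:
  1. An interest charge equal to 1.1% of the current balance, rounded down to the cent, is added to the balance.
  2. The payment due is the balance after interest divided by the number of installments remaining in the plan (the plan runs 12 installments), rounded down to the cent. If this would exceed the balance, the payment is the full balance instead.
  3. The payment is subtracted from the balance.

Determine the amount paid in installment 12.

Installment 1: opening $22,276.43; interest $245.04 → $22,521.47; payment $1,876.78; balance $20,644.69
Installment 2: opening $20,644.69; interest $227.09 → $20,871.78; payment $1,897.43; balance $18,974.35
Installment 3: opening $18,974.35; interest $208.71 → $19,183.06; payment $1,918.30; balance $17,264.76
Installment 4: opening $17,264.76; interest $189.91 → $17,454.67; payment $1,939.40; balance $15,515.27
Installment 5: opening $15,515.27; interest $170.66 → $15,685.93; payment $1,960.74; balance $13,725.19
Installment 6: opening $13,725.19; interest $150.97 → $13,876.16; payment $1,982.30; balance $11,893.86
Installment 7: opening $11,893.86; interest $130.83 → $12,024.69; payment $2,004.11; balance $10,020.58
Installment 8: opening $10,020.58; interest $110.22 → $10,130.80; payment $2,026.16; balance $8,104.64
Installment 9: opening $8,104.64; interest $89.15 → $8,193.79; payment $2,048.44; balance $6,145.35
Installment 10: opening $6,145.35; interest $67.59 → $6,212.94; payment $2,070.98; balance $4,141.96
Installment 11: opening $4,141.96; interest $45.56 → $4,187.52; payment $2,093.76; balance $2,093.76
Installment 12: opening $2,093.76; interest $23.03 → $2,116.79; payment $2,116.79; balance $0.00

$2,116.79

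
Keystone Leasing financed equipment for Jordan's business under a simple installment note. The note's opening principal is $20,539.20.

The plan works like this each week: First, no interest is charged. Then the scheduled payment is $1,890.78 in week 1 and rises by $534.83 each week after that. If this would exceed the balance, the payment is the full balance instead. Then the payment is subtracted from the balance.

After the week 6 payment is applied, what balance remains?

Week 1: $20,539.20 − $1,890.78 → $18,648.42
Week 2: $18,648.42 − $2,425.61 → $16,222.81
Week 3: $16,222.81 − $2,960.44 → $13,262.37
Week 4: $13,262.37 − $3,495.27 → $9,767.10
Week 5: $9,767.10 − $4,030.10 → $5,737.00
Week 6: $5,737.00 − $4,564.93 → $1,172.07

$1,172.07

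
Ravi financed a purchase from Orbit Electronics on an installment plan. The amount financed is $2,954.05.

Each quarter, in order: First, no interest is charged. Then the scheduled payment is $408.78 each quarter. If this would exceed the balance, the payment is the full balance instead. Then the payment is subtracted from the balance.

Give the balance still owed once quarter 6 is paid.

$501.37

# | Opening | Payment | End bal
1 | $2,954.05 | $408.78 | $2,545.27
2 | $2,545.27 | $408.78 | $2,136.49
3 | $2,136.49 | $408.78 | $1,727.71
4 | $1,727.71 | $408.78 | $1,318.93
5 | $1,318.93 | $408.78 | $910.15
6 | $910.15 | $408.78 | $501.37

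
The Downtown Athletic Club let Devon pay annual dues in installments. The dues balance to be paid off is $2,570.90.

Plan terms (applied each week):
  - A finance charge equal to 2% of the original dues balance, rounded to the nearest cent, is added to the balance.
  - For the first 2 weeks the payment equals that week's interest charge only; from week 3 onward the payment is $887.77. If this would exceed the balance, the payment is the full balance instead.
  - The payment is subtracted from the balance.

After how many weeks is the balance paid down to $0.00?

6

# | Opening | Interest | Payment | End bal
1 | $2,570.90 | $51.42 | $51.42 | $2,570.90
2 | $2,570.90 | $51.42 | $51.42 | $2,570.90
3 | $2,570.90 | $51.42 | $887.77 | $1,734.55
4 | $1,734.55 | $51.42 | $887.77 | $898.20
5 | $898.20 | $51.42 | $887.77 | $61.85
6 | $61.85 | $51.42 | $113.27 | $0.00
Balance reaches $0.00 in week 6.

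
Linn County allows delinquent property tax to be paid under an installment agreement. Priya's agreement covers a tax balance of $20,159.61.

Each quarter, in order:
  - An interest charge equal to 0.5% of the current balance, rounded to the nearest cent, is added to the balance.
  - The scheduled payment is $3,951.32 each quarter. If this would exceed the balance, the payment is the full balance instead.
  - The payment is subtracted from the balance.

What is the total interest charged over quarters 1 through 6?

$314.08

Quarter 1: $20,159.61 +$100.80 interest = $20,260.41; pay $3,951.32 → $16,309.09
Quarter 2: $16,309.09 +$81.55 interest = $16,390.64; pay $3,951.32 → $12,439.32
Quarter 3: $12,439.32 +$62.20 interest = $12,501.52; pay $3,951.32 → $8,550.20
Quarter 4: $8,550.20 +$42.75 interest = $8,592.95; pay $3,951.32 → $4,641.63
Quarter 5: $4,641.63 +$23.21 interest = $4,664.84; pay $3,951.32 → $713.52
Quarter 6: $713.52 +$3.57 interest = $717.09; pay $717.09 → $0.00
Total interest: $100.80 + $81.55 + $62.20 + $42.75 + $23.21 + $3.57 = $314.08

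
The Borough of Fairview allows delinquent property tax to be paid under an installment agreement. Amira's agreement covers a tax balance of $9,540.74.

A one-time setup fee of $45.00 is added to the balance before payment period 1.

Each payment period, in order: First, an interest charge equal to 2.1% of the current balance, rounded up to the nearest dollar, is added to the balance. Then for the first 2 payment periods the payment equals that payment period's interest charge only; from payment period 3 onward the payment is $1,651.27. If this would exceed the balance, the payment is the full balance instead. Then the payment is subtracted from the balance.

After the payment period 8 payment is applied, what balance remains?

$419.12

Payment period 1: $9,585.74 +$202.00 interest = $9,787.74; pay $202.00 → $9,585.74
Payment period 2: $9,585.74 +$202.00 interest = $9,787.74; pay $202.00 → $9,585.74
Payment period 3: $9,585.74 +$202.00 interest = $9,787.74; pay $1,651.27 → $8,136.47
Payment period 4: $8,136.47 +$171.00 interest = $8,307.47; pay $1,651.27 → $6,656.20
Payment period 5: $6,656.20 +$140.00 interest = $6,796.20; pay $1,651.27 → $5,144.93
Payment period 6: $5,144.93 +$109.00 interest = $5,253.93; pay $1,651.27 → $3,602.66
Payment period 7: $3,602.66 +$76.00 interest = $3,678.66; pay $1,651.27 → $2,027.39
Payment period 8: $2,027.39 +$43.00 interest = $2,070.39; pay $1,651.27 → $419.12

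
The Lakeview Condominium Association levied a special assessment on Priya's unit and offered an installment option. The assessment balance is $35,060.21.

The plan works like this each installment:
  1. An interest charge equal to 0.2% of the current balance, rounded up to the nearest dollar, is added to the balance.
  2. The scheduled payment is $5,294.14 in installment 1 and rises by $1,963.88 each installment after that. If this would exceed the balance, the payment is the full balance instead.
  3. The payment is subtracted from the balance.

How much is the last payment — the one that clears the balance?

Installment 1: opening $35,060.21; interest $71.00 → $35,131.21; payment $5,294.14; balance $29,837.07
Installment 2: opening $29,837.07; interest $60.00 → $29,897.07; payment $7,258.02; balance $22,639.05
Installment 3: opening $22,639.05; interest $46.00 → $22,685.05; payment $9,221.90; balance $13,463.15
Installment 4: opening $13,463.15; interest $27.00 → $13,490.15; payment $11,185.78; balance $2,304.37
Installment 5: opening $2,304.37; interest $5.00 → $2,309.37; payment $2,309.37; balance $0.00

$2,309.37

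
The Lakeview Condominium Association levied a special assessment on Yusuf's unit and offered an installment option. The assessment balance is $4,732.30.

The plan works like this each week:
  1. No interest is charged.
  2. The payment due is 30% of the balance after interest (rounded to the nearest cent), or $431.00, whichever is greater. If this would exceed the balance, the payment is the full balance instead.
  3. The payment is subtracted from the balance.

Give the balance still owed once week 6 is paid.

$274.23

Week 1: $4,732.30 − $1,419.69 → $3,312.61
Week 2: $3,312.61 − $993.78 → $2,318.83
Week 3: $2,318.83 − $695.65 → $1,623.18
Week 4: $1,623.18 − $486.95 → $1,136.23
Week 5: $1,136.23 − $431.00 → $705.23
Week 6: $705.23 − $431.00 → $274.23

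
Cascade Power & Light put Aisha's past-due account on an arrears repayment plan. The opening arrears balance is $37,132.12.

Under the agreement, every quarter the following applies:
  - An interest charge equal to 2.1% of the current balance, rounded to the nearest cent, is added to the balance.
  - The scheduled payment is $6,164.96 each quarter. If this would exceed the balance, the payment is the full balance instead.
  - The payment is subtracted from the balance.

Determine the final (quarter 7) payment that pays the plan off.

Quarter 1: opening $37,132.12; interest $779.77 → $37,911.89; payment $6,164.96; balance $31,746.93
Quarter 2: opening $31,746.93; interest $666.69 → $32,413.62; payment $6,164.96; balance $26,248.66
Quarter 3: opening $26,248.66; interest $551.22 → $26,799.88; payment $6,164.96; balance $20,634.92
Quarter 4: opening $20,634.92; interest $433.33 → $21,068.25; payment $6,164.96; balance $14,903.29
Quarter 5: opening $14,903.29; interest $312.97 → $15,216.26; payment $6,164.96; balance $9,051.30
Quarter 6: opening $9,051.30; interest $190.08 → $9,241.38; payment $6,164.96; balance $3,076.42
Quarter 7: opening $3,076.42; interest $64.60 → $3,141.02; payment $3,141.02; balance $0.00

$3,141.02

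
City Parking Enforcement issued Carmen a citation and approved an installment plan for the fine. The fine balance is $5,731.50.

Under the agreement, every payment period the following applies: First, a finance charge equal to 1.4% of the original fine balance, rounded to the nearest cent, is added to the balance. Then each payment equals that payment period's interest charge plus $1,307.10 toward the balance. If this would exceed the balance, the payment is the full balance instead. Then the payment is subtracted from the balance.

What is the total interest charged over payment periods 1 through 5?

$401.20

Payment period 1: opening $5,731.50; interest $80.24 → $5,811.74; payment $1,387.34; balance $4,424.40
Payment period 2: opening $4,424.40; interest $80.24 → $4,504.64; payment $1,387.34; balance $3,117.30
Payment period 3: opening $3,117.30; interest $80.24 → $3,197.54; payment $1,387.34; balance $1,810.20
Payment period 4: opening $1,810.20; interest $80.24 → $1,890.44; payment $1,387.34; balance $503.10
Payment period 5: opening $503.10; interest $80.24 → $583.34; payment $583.34; balance $0.00
Total interest: $80.24 + $80.24 + $80.24 + $80.24 + $80.24 = $401.20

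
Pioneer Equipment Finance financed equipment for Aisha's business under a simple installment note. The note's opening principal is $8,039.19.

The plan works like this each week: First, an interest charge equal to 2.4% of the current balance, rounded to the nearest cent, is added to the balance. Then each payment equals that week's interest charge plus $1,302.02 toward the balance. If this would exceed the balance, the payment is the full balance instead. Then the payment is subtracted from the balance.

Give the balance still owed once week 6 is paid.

$227.07

Week 1: $8,039.19 +$192.94 interest = $8,232.13; pay $1,494.96 → $6,737.17
Week 2: $6,737.17 +$161.69 interest = $6,898.86; pay $1,463.71 → $5,435.15
Week 3: $5,435.15 +$130.44 interest = $5,565.59; pay $1,432.46 → $4,133.13
Week 4: $4,133.13 +$99.20 interest = $4,232.33; pay $1,401.22 → $2,831.11
Week 5: $2,831.11 +$67.95 interest = $2,899.06; pay $1,369.97 → $1,529.09
Week 6: $1,529.09 +$36.70 interest = $1,565.79; pay $1,338.72 → $227.07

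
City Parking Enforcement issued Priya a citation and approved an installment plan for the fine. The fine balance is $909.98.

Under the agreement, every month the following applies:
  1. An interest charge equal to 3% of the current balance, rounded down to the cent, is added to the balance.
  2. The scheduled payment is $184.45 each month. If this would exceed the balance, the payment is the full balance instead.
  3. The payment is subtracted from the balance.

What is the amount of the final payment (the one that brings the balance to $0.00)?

Month 1: opening $909.98; interest $27.29 → $937.27; payment $184.45; balance $752.82
Month 2: opening $752.82; interest $22.58 → $775.40; payment $184.45; balance $590.95
Month 3: opening $590.95; interest $17.72 → $608.67; payment $184.45; balance $424.22
Month 4: opening $424.22; interest $12.72 → $436.94; payment $184.45; balance $252.49
Month 5: opening $252.49; interest $7.57 → $260.06; payment $184.45; balance $75.61
Month 6: opening $75.61; interest $2.26 → $77.87; payment $77.87; balance $0.00

$77.87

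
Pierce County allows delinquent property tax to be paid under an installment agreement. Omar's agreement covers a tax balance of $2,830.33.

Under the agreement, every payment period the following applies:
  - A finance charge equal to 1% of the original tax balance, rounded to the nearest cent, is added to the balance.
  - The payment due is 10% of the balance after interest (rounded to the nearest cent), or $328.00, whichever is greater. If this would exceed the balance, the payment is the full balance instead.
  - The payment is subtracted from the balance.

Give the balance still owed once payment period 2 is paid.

$2,230.93

Payment period 1: $2,830.33 +$28.30 interest = $2,858.63; pay $328.00 → $2,530.63
Payment period 2: $2,530.63 +$28.30 interest = $2,558.93; pay $328.00 → $2,230.93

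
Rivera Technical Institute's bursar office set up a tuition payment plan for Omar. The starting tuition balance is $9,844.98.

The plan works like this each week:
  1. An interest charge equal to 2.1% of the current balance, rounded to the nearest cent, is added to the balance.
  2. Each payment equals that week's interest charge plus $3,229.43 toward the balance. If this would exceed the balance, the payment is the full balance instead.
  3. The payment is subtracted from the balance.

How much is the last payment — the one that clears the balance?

$159.98

Week 1: opening $9,844.98; interest $206.74 → $10,051.72; payment $3,436.17; balance $6,615.55
Week 2: opening $6,615.55; interest $138.93 → $6,754.48; payment $3,368.36; balance $3,386.12
Week 3: opening $3,386.12; interest $71.11 → $3,457.23; payment $3,300.54; balance $156.69
Week 4: opening $156.69; interest $3.29 → $159.98; payment $159.98; balance $0.00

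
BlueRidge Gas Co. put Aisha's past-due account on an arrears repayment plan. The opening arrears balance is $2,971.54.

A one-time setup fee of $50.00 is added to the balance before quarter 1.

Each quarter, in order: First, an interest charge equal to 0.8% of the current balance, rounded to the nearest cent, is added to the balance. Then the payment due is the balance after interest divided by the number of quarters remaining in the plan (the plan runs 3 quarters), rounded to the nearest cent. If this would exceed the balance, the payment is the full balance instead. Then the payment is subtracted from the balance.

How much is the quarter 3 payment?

$1,031.54

Quarter 1: opening $3,021.54; interest $24.17 → $3,045.71; payment $1,015.24; balance $2,030.47
Quarter 2: opening $2,030.47; interest $16.24 → $2,046.71; payment $1,023.36; balance $1,023.35
Quarter 3: opening $1,023.35; interest $8.19 → $1,031.54; payment $1,031.54; balance $0.00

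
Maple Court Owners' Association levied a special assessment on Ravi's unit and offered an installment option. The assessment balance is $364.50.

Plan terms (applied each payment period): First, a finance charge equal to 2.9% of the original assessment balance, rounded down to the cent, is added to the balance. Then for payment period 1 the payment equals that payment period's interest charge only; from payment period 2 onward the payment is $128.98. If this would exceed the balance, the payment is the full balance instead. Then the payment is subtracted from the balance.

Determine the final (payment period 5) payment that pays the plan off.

$19.84

Payment period 1: opening $364.50; interest $10.57 → $375.07; payment $10.57; balance $364.50
Payment period 2: opening $364.50; interest $10.57 → $375.07; payment $128.98; balance $246.09
Payment period 3: opening $246.09; interest $10.57 → $256.66; payment $128.98; balance $127.68
Payment period 4: opening $127.68; interest $10.57 → $138.25; payment $128.98; balance $9.27
Payment period 5: opening $9.27; interest $10.57 → $19.84; payment $19.84; balance $0.00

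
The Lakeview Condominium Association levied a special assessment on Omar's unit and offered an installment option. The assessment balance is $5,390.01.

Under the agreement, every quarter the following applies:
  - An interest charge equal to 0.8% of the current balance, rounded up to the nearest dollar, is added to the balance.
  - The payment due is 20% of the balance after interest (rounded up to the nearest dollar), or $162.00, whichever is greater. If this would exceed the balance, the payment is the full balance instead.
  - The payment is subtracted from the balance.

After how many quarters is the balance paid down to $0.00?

# | Opening | Interest | Payment | End bal
1 | $5,390.01 | $44.00 | $1,087.00 | $4,347.01
2 | $4,347.01 | $35.00 | $877.00 | $3,505.01
3 | $3,505.01 | $29.00 | $707.00 | $2,827.01
4 | $2,827.01 | $23.00 | $571.00 | $2,279.01
5 | $2,279.01 | $19.00 | $460.00 | $1,838.01
6 | $1,838.01 | $15.00 | $371.00 | $1,482.01
7 | $1,482.01 | $12.00 | $299.00 | $1,195.01
8 | $1,195.01 | $10.00 | $242.00 | $963.01
9 | $963.01 | $8.00 | $195.00 | $776.01
10 | $776.01 | $7.00 | $162.00 | $621.01
11 | $621.01 | $5.00 | $162.00 | $464.01
12 | $464.01 | $4.00 | $162.00 | $306.01
13 | $306.01 | $3.00 | $162.00 | $147.01
14 | $147.01 | $2.00 | $149.01 | $0.00
Balance reaches $0.00 in quarter 14.

14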